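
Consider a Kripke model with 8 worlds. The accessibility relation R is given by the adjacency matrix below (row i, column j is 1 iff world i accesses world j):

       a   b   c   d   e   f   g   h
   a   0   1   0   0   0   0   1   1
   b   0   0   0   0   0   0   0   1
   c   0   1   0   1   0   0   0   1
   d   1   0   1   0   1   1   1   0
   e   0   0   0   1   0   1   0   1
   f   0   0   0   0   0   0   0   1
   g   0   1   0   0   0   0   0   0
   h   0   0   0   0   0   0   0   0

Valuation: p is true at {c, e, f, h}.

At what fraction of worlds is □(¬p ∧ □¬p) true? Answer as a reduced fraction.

a: successors {b, g, h}; ¬p ∧ □¬p there: b:F, g:T, h:F. ✗
b: successors {h}; ¬p ∧ □¬p there: h:F. ✗
c: successors {b, d, h}; ¬p ∧ □¬p there: b:F, d:F, h:F. ✗
d: successors {a, c, e, f, g}; ¬p ∧ □¬p there: a:F, c:F, e:F, f:F, g:T. ✗
e: successors {d, f, h}; ¬p ∧ □¬p there: d:F, f:F, h:F. ✗
f: successors {h}; ¬p ∧ □¬p there: h:F. ✗
g: successors {b}; ¬p ∧ □¬p there: b:F. ✗
h: no successors, so □(¬p ∧ □¬p) holds vacuously. ✓
That's 1 of 8 worlds, so 1/8.

1/8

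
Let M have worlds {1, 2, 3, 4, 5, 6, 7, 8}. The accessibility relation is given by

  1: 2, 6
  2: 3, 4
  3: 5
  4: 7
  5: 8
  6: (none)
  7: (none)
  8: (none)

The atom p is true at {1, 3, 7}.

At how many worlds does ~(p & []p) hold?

1: p & []p is F. ✓
2: p & []p is F. ✓
3: p & []p is F. ✓
4: p & []p is F. ✓
5: p & []p is F. ✓
6: p & []p is F. ✓
7: p & []p is T. ✗
8: p & []p is F. ✓
Satisfying worlds: {1, 2, 3, 4, 5, 6, 8}.

7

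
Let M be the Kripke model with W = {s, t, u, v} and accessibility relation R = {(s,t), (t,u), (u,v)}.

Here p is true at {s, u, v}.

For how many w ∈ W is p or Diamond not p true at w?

3

s: p is T, Diamond not p is T. ✓
t: p is F, Diamond not p is F. ✗
u: p is T, Diamond not p is F. ✓
v: p is T, Diamond not p is F. ✓
Satisfying worlds: {s, u, v}.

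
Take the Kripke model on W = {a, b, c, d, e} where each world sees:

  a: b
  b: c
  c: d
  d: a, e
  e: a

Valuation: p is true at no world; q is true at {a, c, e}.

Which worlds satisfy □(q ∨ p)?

a: successors {b}; q ∨ p there: b:F. ✗
b: successors {c}; q ∨ p there: c:T. ✓
c: successors {d}; q ∨ p there: d:F. ✗
d: successors {a, e}; q ∨ p there: a:T, e:T. ✓
e: successors {a}; q ∨ p there: a:T. ✓

{b, d, e}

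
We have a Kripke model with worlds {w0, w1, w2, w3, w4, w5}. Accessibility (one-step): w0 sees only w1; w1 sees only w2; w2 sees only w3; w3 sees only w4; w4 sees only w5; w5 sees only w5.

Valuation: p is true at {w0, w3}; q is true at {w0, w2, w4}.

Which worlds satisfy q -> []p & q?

{w1, w2, w3, w5}

w0: q is T, []p & q is F. ✗
w1: q is F, []p & q is F. ✓
w2: q is T, []p & q is T. ✓
w3: q is F, []p & q is F. ✓
w4: q is T, []p & q is F. ✗
w5: q is F, []p & q is F. ✓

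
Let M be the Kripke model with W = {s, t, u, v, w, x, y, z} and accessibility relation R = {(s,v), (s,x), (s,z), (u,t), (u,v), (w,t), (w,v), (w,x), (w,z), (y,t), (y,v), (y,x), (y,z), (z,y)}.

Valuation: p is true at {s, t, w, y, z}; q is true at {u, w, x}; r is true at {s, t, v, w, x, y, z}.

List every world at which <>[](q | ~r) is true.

{s, u, w, y}

s: successors {v, x, z}; [](q | ~r) there: v:T, x:T, z:F. ✓
t: no successors, so <>[](q | ~r) fails. ✗
u: successors {t, v}; [](q | ~r) there: t:T, v:T. ✓
v: no successors, so <>[](q | ~r) fails. ✗
w: successors {t, v, x, z}; [](q | ~r) there: t:T, v:T, x:T, z:F. ✓
x: no successors, so <>[](q | ~r) fails. ✗
y: successors {t, v, x, z}; [](q | ~r) there: t:T, v:T, x:T, z:F. ✓
z: successors {y}; [](q | ~r) there: y:F. ✗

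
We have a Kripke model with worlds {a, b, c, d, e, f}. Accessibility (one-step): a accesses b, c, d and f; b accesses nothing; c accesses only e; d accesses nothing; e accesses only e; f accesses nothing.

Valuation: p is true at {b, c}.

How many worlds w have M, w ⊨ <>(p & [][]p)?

1

a: successors {b, c, d, f}; p & [][]p there: b:T, c:F, d:F, f:F. ✓
b: no successors, so <>(p & [][]p) fails. ✗
c: successors {e}; p & [][]p there: e:F. ✗
d: no successors, so <>(p & [][]p) fails. ✗
e: successors {e}; p & [][]p there: e:F. ✗
f: no successors, so <>(p & [][]p) fails. ✗
Satisfying worlds: {a}.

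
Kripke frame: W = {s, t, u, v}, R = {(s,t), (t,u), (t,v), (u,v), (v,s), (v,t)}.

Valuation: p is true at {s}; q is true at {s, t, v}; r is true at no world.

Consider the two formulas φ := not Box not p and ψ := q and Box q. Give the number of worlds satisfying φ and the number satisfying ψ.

For not Box not p:
s: Box not p is T. ✗
t: Box not p is T. ✗
u: Box not p is T. ✗
v: Box not p is F. ✓
— 1 world.
For q and Box q:
s: q is T, Box q is T. ✓
t: q is T, Box q is F. ✗
u: q is F, Box q is T. ✗
v: q is T, Box q is T. ✓
— 2 worlds.

1 and 2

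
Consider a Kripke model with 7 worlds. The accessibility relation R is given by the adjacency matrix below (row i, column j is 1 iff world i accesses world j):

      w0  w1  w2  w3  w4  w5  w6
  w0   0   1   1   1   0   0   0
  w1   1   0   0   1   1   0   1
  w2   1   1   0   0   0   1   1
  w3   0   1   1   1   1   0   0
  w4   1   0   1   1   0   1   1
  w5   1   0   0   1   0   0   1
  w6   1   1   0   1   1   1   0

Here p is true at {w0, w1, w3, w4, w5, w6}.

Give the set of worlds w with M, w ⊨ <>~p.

w0: successors {w1, w2, w3}; ~p there: w1:F, w2:T, w3:F. ✓
w1: successors {w0, w3, w4, w6}; ~p there: w0:F, w3:F, w4:F, w6:F. ✗
w2: successors {w0, w1, w5, w6}; ~p there: w0:F, w1:F, w5:F, w6:F. ✗
w3: successors {w1, w2, w3, w4}; ~p there: w1:F, w2:T, w3:F, w4:F. ✓
w4: successors {w0, w2, w3, w5, w6}; ~p there: w0:F, w2:T, w3:F, w5:F, w6:F. ✓
w5: successors {w0, w3, w6}; ~p there: w0:F, w3:F, w6:F. ✗
w6: successors {w0, w1, w3, w4, w5}; ~p there: w0:F, w1:F, w3:F, w4:F, w5:F. ✗

{w0, w3, w4}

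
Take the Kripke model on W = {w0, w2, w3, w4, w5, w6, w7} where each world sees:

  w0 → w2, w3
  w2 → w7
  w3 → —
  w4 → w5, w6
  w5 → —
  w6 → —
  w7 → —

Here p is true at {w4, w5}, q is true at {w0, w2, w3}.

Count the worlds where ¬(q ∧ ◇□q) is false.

w0: q ∧ ◇□q is T. ✗
w2: q ∧ ◇□q is T. ✗
w3: q ∧ ◇□q is F. ✓
w4: q ∧ ◇□q is F. ✓
w5: q ∧ ◇□q is F. ✓
w6: q ∧ ◇□q is F. ✓
w7: q ∧ ◇□q is F. ✓
Satisfying worlds: {w3, w4, w5, w6, w7}.
So ¬(q ∧ ◇□q) fails at the other 2 worlds.

2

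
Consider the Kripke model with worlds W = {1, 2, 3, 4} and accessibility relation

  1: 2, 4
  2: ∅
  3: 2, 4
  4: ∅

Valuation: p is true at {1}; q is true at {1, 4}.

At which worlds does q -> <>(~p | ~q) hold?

1: q is T, <>(~p | ~q) is T. ✓
2: q is F, <>(~p | ~q) is F. ✓
3: q is F, <>(~p | ~q) is T. ✓
4: q is T, <>(~p | ~q) is F. ✗

{1, 2, 3}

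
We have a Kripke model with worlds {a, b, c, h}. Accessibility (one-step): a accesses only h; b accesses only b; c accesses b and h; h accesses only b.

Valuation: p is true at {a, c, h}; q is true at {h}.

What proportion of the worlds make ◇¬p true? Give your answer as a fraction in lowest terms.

3/4

a: successors {h}; ¬p there: h:F. ✗
b: successors {b}; ¬p there: b:T. ✓
c: successors {b, h}; ¬p there: b:T, h:F. ✓
h: successors {b}; ¬p there: b:T. ✓
That's 3 of 4 worlds, so 3/4.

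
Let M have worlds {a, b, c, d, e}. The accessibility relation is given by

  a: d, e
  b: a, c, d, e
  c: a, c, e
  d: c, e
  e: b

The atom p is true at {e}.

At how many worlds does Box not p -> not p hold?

a: Box not p is F, not p is T. ✓
b: Box not p is F, not p is T. ✓
c: Box not p is F, not p is T. ✓
d: Box not p is F, not p is T. ✓
e: Box not p is T, not p is F. ✗
Satisfying worlds: {a, b, c, d}.

4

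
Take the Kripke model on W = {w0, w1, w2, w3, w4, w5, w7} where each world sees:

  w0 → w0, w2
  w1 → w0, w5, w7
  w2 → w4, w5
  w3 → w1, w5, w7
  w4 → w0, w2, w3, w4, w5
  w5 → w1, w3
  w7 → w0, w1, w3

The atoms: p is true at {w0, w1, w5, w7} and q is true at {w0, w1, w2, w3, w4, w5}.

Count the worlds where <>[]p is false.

w0: successors {w0, w2}; []p there: w0:F, w2:F. ✗
w1: successors {w0, w5, w7}; []p there: w0:F, w5:F, w7:F. ✗
w2: successors {w4, w5}; []p there: w4:F, w5:F. ✗
w3: successors {w1, w5, w7}; []p there: w1:T, w5:F, w7:F. ✓
w4: successors {w0, w2, w3, w4, w5}; []p there: w0:F, w2:F, w3:T, w4:F, w5:F. ✓
w5: successors {w1, w3}; []p there: w1:T, w3:T. ✓
w7: successors {w0, w1, w3}; []p there: w0:F, w1:T, w3:T. ✓
Satisfying worlds: {w3, w4, w5, w7}.
So <>[]p fails at the other 3 worlds.

3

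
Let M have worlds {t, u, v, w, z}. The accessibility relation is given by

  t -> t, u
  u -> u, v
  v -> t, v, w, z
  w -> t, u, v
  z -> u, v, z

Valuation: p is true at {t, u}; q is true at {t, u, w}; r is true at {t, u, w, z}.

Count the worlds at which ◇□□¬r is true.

t: successors {t, u}; □□¬r there: t:F, u:F. ✗
u: successors {u, v}; □□¬r there: u:F, v:F. ✗
v: successors {t, v, w, z}; □□¬r there: t:F, v:F, w:F, z:F. ✗
w: successors {t, u, v}; □□¬r there: t:F, u:F, v:F. ✗
z: successors {u, v, z}; □□¬r there: u:F, v:F, z:F. ✗
Satisfying worlds: ∅.

0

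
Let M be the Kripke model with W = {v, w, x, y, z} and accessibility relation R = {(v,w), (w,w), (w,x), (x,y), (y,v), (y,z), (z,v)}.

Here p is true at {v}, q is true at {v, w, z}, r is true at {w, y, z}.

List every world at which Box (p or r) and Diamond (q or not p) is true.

v: Box (p or r) is T, Diamond (q or not p) is T. ✓
w: Box (p or r) is F, Diamond (q or not p) is T. ✗
x: Box (p or r) is T, Diamond (q or not p) is T. ✓
y: Box (p or r) is T, Diamond (q or not p) is T. ✓
z: Box (p or r) is T, Diamond (q or not p) is T. ✓

{v, x, y, z}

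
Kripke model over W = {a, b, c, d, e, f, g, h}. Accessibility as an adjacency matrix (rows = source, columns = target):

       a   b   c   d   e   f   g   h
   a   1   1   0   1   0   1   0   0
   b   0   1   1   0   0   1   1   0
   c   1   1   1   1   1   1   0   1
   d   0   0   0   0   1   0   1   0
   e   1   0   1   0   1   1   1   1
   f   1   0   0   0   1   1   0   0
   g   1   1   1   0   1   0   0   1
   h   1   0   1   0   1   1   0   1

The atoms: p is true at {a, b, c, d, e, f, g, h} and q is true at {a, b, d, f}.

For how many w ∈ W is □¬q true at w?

a: successors {a, b, d, f}; ¬q there: a:F, b:F, d:F, f:F. ✗
b: successors {b, c, f, g}; ¬q there: b:F, c:T, f:F, g:T. ✗
c: successors {a, b, c, d, e, f, h}; ¬q there: a:F, b:F, c:T, d:F, e:T, f:F, h:T. ✗
d: successors {e, g}; ¬q there: e:T, g:T. ✓
e: successors {a, c, e, f, g, h}; ¬q there: a:F, c:T, e:T, f:F, g:T, h:T. ✗
f: successors {a, e, f}; ¬q there: a:F, e:T, f:F. ✗
g: successors {a, b, c, e, h}; ¬q there: a:F, b:F, c:T, e:T, h:T. ✗
h: successors {a, c, e, f, h}; ¬q there: a:F, c:T, e:T, f:F, h:T. ✗
Satisfying worlds: {d}.

1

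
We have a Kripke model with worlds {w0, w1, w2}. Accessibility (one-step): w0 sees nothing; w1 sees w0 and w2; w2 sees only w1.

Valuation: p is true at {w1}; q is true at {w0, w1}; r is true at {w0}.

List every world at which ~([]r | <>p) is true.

w0: []r | <>p is T. ✗
w1: []r | <>p is F. ✓
w2: []r | <>p is T. ✗

{w1}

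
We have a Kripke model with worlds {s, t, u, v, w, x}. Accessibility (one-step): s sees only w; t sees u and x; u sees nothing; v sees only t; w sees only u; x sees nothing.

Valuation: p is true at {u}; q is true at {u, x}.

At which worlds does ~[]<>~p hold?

s: []<>~p is F. ✓
t: []<>~p is F. ✓
u: []<>~p is T. ✗
v: []<>~p is T. ✗
w: []<>~p is F. ✓
x: []<>~p is T. ✗

{s, t, w}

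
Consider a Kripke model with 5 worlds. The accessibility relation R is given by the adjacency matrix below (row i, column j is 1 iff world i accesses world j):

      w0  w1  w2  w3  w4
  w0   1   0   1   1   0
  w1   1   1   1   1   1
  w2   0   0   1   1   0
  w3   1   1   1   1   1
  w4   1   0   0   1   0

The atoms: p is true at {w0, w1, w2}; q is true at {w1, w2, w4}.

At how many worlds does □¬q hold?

w0: successors {w0, w2, w3}; ¬q there: w0:T, w2:F, w3:T. ✗
w1: successors {w0, w1, w2, w3, w4}; ¬q there: w0:T, w1:F, w2:F, w3:T, w4:F. ✗
w2: successors {w2, w3}; ¬q there: w2:F, w3:T. ✗
w3: successors {w0, w1, w2, w3, w4}; ¬q there: w0:T, w1:F, w2:F, w3:T, w4:F. ✗
w4: successors {w0, w3}; ¬q there: w0:T, w3:T. ✓
Satisfying worlds: {w4}.

1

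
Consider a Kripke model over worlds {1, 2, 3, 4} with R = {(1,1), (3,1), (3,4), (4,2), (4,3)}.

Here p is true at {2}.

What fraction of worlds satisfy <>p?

1/4

1: successors {1}; p there: 1:F. ✗
2: no successors, so <>p fails. ✗
3: successors {1, 4}; p there: 1:F, 4:F. ✗
4: successors {2, 3}; p there: 2:T, 3:F. ✓
That's 1 of 4 worlds, so 1/4.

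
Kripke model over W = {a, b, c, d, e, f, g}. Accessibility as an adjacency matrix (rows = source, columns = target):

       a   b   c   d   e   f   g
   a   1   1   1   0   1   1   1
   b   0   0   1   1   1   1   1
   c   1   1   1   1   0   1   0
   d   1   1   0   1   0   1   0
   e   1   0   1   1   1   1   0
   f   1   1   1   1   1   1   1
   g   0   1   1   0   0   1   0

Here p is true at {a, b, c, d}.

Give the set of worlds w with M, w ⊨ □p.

a: successors {a, b, c, e, f, g}; p there: a:T, b:T, c:T, e:F, f:F, g:F. ✗
b: successors {c, d, e, f, g}; p there: c:T, d:T, e:F, f:F, g:F. ✗
c: successors {a, b, c, d, f}; p there: a:T, b:T, c:T, d:T, f:F. ✗
d: successors {a, b, d, f}; p there: a:T, b:T, d:T, f:F. ✗
e: successors {a, c, d, e, f}; p there: a:T, c:T, d:T, e:F, f:F. ✗
f: successors {a, b, c, d, e, f, g}; p there: a:T, b:T, c:T, d:T, e:F, f:F, g:F. ✗
g: successors {b, c, f}; p there: b:T, c:T, f:F. ✗

∅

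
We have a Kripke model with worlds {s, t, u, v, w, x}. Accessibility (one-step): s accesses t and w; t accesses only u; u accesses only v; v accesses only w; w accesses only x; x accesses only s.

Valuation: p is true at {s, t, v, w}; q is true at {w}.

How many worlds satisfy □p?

4

s: successors {t, w}; p there: t:T, w:T. ✓
t: successors {u}; p there: u:F. ✗
u: successors {v}; p there: v:T. ✓
v: successors {w}; p there: w:T. ✓
w: successors {x}; p there: x:F. ✗
x: successors {s}; p there: s:T. ✓
Satisfying worlds: {s, u, v, x}.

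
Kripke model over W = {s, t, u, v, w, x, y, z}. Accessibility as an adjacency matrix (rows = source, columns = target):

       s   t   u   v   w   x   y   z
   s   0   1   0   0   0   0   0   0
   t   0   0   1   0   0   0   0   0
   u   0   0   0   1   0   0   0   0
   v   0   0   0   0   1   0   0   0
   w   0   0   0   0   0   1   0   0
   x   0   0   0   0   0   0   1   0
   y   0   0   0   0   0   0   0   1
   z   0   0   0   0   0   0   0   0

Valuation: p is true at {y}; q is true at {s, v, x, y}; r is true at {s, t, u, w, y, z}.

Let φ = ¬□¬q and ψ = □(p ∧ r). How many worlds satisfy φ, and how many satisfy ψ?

3 and 2

For ¬□¬q:
s: □¬q is T. ✗
t: □¬q is T. ✗
u: □¬q is F. ✓
v: □¬q is T. ✗
w: □¬q is F. ✓
x: □¬q is F. ✓
y: □¬q is T. ✗
z: □¬q is T. ✗
— 3 worlds.
For □(p ∧ r):
s: successors {t}; p ∧ r there: t:F. ✗
t: successors {u}; p ∧ r there: u:F. ✗
u: successors {v}; p ∧ r there: v:F. ✗
v: successors {w}; p ∧ r there: w:F. ✗
w: successors {x}; p ∧ r there: x:F. ✗
x: successors {y}; p ∧ r there: y:T. ✓
y: successors {z}; p ∧ r there: z:F. ✗
z: no successors, so □(p ∧ r) holds vacuously. ✓
— 2 worlds.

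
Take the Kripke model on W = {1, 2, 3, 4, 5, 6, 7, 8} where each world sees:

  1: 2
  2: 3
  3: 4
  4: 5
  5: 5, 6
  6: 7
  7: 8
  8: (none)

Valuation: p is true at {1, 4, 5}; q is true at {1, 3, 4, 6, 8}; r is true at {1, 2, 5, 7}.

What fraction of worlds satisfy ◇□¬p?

1/2

1: successors {2}; □¬p there: 2:T. ✓
2: successors {3}; □¬p there: 3:F. ✗
3: successors {4}; □¬p there: 4:F. ✗
4: successors {5}; □¬p there: 5:F. ✗
5: successors {5, 6}; □¬p there: 5:F, 6:T. ✓
6: successors {7}; □¬p there: 7:T. ✓
7: successors {8}; □¬p there: 8:T. ✓
8: no successors, so ◇□¬p fails. ✗
That's 4 of 8 worlds, so 4/8 = 1/2.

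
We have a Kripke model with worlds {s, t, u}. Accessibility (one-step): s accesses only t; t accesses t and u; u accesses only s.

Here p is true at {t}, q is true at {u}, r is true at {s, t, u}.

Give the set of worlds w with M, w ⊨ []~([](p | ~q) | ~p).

s: successors {t}; ~([](p | ~q) | ~p) there: t:T. ✓
t: successors {t, u}; ~([](p | ~q) | ~p) there: t:T, u:F. ✗
u: successors {s}; ~([](p | ~q) | ~p) there: s:F. ✗

{s}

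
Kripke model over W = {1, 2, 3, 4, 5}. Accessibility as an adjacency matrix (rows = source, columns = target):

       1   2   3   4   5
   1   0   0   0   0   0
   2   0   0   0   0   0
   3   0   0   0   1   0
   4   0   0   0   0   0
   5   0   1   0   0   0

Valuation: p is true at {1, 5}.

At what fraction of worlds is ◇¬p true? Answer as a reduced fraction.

2/5

1: no successors, so ◇¬p fails. ✗
2: no successors, so ◇¬p fails. ✗
3: successors {4}; ¬p there: 4:T. ✓
4: no successors, so ◇¬p fails. ✗
5: successors {2}; ¬p there: 2:T. ✓
That's 2 of 5 worlds, so 2/5.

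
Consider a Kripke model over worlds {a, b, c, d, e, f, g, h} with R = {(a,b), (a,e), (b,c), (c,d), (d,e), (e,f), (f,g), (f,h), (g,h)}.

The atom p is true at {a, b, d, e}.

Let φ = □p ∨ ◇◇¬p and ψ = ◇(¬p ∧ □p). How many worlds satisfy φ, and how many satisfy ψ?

6 and 3

For □p ∨ ◇◇¬p:
a: □p is T, ◇◇¬p is T. ✓
b: □p is F, ◇◇¬p is F. ✗
c: □p is T, ◇◇¬p is F. ✓
d: □p is T, ◇◇¬p is T. ✓
e: □p is F, ◇◇¬p is T. ✓
f: □p is F, ◇◇¬p is T. ✓
g: □p is F, ◇◇¬p is F. ✗
h: □p is T, ◇◇¬p is F. ✓
— 6 worlds.
For ◇(¬p ∧ □p):
a: successors {b, e}; ¬p ∧ □p there: b:F, e:F. ✗
b: successors {c}; ¬p ∧ □p there: c:T. ✓
c: successors {d}; ¬p ∧ □p there: d:F. ✗
d: successors {e}; ¬p ∧ □p there: e:F. ✗
e: successors {f}; ¬p ∧ □p there: f:F. ✗
f: successors {g, h}; ¬p ∧ □p there: g:F, h:T. ✓
g: successors {h}; ¬p ∧ □p there: h:T. ✓
h: no successors, so ◇(¬p ∧ □p) fails. ✗
— 3 worlds.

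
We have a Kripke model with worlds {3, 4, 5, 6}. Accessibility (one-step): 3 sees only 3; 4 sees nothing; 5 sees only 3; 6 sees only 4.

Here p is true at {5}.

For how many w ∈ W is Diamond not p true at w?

3: successors {3}; not p there: 3:T. ✓
4: no successors, so Diamond not p fails. ✗
5: successors {3}; not p there: 3:T. ✓
6: successors {4}; not p there: 4:T. ✓
Satisfying worlds: {3, 5, 6}.

3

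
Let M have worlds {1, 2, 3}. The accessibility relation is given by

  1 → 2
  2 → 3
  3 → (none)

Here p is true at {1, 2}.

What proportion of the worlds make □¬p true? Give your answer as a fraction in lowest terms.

2/3

1: successors {2}; ¬p there: 2:F. ✗
2: successors {3}; ¬p there: 3:T. ✓
3: no successors, so □¬p holds vacuously. ✓
That's 2 of 3 worlds, so 2/3.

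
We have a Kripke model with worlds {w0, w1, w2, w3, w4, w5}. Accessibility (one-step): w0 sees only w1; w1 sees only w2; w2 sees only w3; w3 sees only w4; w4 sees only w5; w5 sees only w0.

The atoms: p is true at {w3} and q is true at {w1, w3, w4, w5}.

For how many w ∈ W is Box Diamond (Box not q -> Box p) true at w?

w0: successors {w1}; Diamond (Box not q -> Box p) there: w1:T. ✓
w1: successors {w2}; Diamond (Box not q -> Box p) there: w2:T. ✓
w2: successors {w3}; Diamond (Box not q -> Box p) there: w3:T. ✓
w3: successors {w4}; Diamond (Box not q -> Box p) there: w4:F. ✗
w4: successors {w5}; Diamond (Box not q -> Box p) there: w5:T. ✓
w5: successors {w0}; Diamond (Box not q -> Box p) there: w0:F. ✗
Satisfying worlds: {w0, w1, w2, w4}.

4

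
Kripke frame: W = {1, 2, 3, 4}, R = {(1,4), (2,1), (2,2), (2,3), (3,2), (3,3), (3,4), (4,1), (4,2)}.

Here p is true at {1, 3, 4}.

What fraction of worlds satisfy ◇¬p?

3/4

1: successors {4}; ¬p there: 4:F. ✗
2: successors {1, 2, 3}; ¬p there: 1:F, 2:T, 3:F. ✓
3: successors {2, 3, 4}; ¬p there: 2:T, 3:F, 4:F. ✓
4: successors {1, 2}; ¬p there: 1:F, 2:T. ✓
That's 3 of 4 worlds, so 3/4.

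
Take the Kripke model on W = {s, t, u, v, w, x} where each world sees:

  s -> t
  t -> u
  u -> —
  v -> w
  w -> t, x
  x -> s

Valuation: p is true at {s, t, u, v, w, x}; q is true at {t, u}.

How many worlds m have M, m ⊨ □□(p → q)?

4

s: successors {t}; □(p → q) there: t:T. ✓
t: successors {u}; □(p → q) there: u:T. ✓
u: no successors, so □□(p → q) holds vacuously. ✓
v: successors {w}; □(p → q) there: w:F. ✗
w: successors {t, x}; □(p → q) there: t:T, x:F. ✗
x: successors {s}; □(p → q) there: s:T. ✓
Satisfying worlds: {s, t, u, x}.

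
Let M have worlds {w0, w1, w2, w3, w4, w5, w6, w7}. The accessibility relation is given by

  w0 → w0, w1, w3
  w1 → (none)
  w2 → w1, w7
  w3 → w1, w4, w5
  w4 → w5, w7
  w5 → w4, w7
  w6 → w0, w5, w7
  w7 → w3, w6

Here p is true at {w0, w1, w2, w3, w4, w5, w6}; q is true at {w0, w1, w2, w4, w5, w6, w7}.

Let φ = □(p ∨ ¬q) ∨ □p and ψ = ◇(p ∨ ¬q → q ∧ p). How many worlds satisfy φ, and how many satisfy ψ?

For □(p ∨ ¬q) ∨ □p:
w0: □(p ∨ ¬q) is T, □p is T. ✓
w1: □(p ∨ ¬q) is T, □p is T. ✓
w2: □(p ∨ ¬q) is F, □p is F. ✗
w3: □(p ∨ ¬q) is T, □p is T. ✓
w4: □(p ∨ ¬q) is F, □p is F. ✗
w5: □(p ∨ ¬q) is F, □p is F. ✗
w6: □(p ∨ ¬q) is F, □p is F. ✗
w7: □(p ∨ ¬q) is T, □p is T. ✓
— 4 worlds.
For ◇(p ∨ ¬q → q ∧ p):
w0: successors {w0, w1, w3}; p ∨ ¬q → q ∧ p there: w0:T, w1:T, w3:F. ✓
w1: no successors, so ◇(p ∨ ¬q → q ∧ p) fails. ✗
w2: successors {w1, w7}; p ∨ ¬q → q ∧ p there: w1:T, w7:T. ✓
w3: successors {w1, w4, w5}; p ∨ ¬q → q ∧ p there: w1:T, w4:T, w5:T. ✓
w4: successors {w5, w7}; p ∨ ¬q → q ∧ p there: w5:T, w7:T. ✓
w5: successors {w4, w7}; p ∨ ¬q → q ∧ p there: w4:T, w7:T. ✓
w6: successors {w0, w5, w7}; p ∨ ¬q → q ∧ p there: w0:T, w5:T, w7:T. ✓
w7: successors {w3, w6}; p ∨ ¬q → q ∧ p there: w3:F, w6:T. ✓
— 7 worlds.

4 and 7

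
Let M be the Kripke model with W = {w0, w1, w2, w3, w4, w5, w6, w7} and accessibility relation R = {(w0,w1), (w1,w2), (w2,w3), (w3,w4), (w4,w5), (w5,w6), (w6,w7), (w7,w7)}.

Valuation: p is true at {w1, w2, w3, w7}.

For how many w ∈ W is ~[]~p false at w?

w0: []~p is F. ✓
w1: []~p is F. ✓
w2: []~p is F. ✓
w3: []~p is T. ✗
w4: []~p is T. ✗
w5: []~p is T. ✗
w6: []~p is F. ✓
w7: []~p is F. ✓
Satisfying worlds: {w0, w1, w2, w6, w7}.
So ~[]~p fails at the other 3 worlds.

3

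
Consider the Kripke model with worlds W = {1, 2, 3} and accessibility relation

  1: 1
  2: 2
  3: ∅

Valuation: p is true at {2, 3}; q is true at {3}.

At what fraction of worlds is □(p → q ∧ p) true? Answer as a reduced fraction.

2/3

1: successors {1}; p → q ∧ p there: 1:T. ✓
2: successors {2}; p → q ∧ p there: 2:F. ✗
3: no successors, so □(p → q ∧ p) holds vacuously. ✓
That's 2 of 3 worlds, so 2/3.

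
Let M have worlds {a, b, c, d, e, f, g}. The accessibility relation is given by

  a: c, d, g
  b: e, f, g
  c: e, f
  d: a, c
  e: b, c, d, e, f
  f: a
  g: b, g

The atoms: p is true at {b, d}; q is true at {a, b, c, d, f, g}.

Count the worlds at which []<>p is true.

1

a: successors {c, d, g}; <>p there: c:F, d:F, g:T. ✗
b: successors {e, f, g}; <>p there: e:T, f:F, g:T. ✗
c: successors {e, f}; <>p there: e:T, f:F. ✗
d: successors {a, c}; <>p there: a:T, c:F. ✗
e: successors {b, c, d, e, f}; <>p there: b:F, c:F, d:F, e:T, f:F. ✗
f: successors {a}; <>p there: a:T. ✓
g: successors {b, g}; <>p there: b:F, g:T. ✗
Satisfying worlds: {f}.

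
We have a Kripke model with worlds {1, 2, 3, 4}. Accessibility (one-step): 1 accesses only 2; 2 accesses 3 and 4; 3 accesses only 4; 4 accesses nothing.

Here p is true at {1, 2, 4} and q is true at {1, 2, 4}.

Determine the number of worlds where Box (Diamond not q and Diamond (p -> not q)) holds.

1: successors {2}; Diamond not q and Diamond (p -> not q) there: 2:T. ✓
2: successors {3, 4}; Diamond not q and Diamond (p -> not q) there: 3:F, 4:F. ✗
3: successors {4}; Diamond not q and Diamond (p -> not q) there: 4:F. ✗
4: no successors, so Box (Diamond not q and Diamond (p -> not q)) holds vacuously. ✓
Satisfying worlds: {1, 4}.

2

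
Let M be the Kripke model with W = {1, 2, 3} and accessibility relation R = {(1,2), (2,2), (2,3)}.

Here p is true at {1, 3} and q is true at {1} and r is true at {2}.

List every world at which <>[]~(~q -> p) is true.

1: successors {2}; []~(~q -> p) there: 2:F. ✗
2: successors {2, 3}; []~(~q -> p) there: 2:F, 3:T. ✓
3: no successors, so <>[]~(~q -> p) fails. ✗

{2}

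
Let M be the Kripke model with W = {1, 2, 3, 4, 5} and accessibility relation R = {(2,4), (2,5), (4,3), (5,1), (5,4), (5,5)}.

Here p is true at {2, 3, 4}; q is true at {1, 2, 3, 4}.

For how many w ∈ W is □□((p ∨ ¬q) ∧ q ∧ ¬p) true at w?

3

1: no successors, so □□((p ∨ ¬q) ∧ q ∧ ¬p) holds vacuously. ✓
2: successors {4, 5}; □((p ∨ ¬q) ∧ q ∧ ¬p) there: 4:F, 5:F. ✗
3: no successors, so □□((p ∨ ¬q) ∧ q ∧ ¬p) holds vacuously. ✓
4: successors {3}; □((p ∨ ¬q) ∧ q ∧ ¬p) there: 3:T. ✓
5: successors {1, 4, 5}; □((p ∨ ¬q) ∧ q ∧ ¬p) there: 1:T, 4:F, 5:F. ✗
Satisfying worlds: {1, 3, 4}.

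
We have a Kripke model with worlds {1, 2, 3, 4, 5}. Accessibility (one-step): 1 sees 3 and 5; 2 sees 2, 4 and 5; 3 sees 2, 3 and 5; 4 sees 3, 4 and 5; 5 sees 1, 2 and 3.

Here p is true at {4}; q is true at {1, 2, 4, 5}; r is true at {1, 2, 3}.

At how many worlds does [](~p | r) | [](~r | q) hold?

1: [](~p | r) is T, [](~r | q) is F. ✓
2: [](~p | r) is F, [](~r | q) is T. ✓
3: [](~p | r) is T, [](~r | q) is F. ✓
4: [](~p | r) is F, [](~r | q) is F. ✗
5: [](~p | r) is T, [](~r | q) is F. ✓
Satisfying worlds: {1, 2, 3, 5}.

4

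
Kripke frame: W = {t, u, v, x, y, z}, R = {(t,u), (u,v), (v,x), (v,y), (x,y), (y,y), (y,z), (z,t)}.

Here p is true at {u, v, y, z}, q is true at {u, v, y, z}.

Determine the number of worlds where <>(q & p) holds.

t: successors {u}; q & p there: u:T. ✓
u: successors {v}; q & p there: v:T. ✓
v: successors {x, y}; q & p there: x:F, y:T. ✓
x: successors {y}; q & p there: y:T. ✓
y: successors {y, z}; q & p there: y:T, z:T. ✓
z: successors {t}; q & p there: t:F. ✗
Satisfying worlds: {t, u, v, x, y}.

5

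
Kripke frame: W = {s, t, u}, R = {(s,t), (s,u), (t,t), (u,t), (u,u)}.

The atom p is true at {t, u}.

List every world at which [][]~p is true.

∅

s: successors {t, u}; []~p there: t:F, u:F. ✗
t: successors {t}; []~p there: t:F. ✗
u: successors {t, u}; []~p there: t:F, u:F. ✗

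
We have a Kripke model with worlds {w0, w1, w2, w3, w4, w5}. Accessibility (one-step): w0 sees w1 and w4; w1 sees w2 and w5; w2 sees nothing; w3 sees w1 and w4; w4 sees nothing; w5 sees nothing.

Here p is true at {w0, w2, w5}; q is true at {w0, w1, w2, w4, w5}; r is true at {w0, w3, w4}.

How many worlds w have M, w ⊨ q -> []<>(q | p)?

4

w0: q is T, []<>(q | p) is F. ✗
w1: q is T, []<>(q | p) is F. ✗
w2: q is T, []<>(q | p) is T. ✓
w3: q is F, []<>(q | p) is F. ✓
w4: q is T, []<>(q | p) is T. ✓
w5: q is T, []<>(q | p) is T. ✓
Satisfying worlds: {w2, w3, w4, w5}.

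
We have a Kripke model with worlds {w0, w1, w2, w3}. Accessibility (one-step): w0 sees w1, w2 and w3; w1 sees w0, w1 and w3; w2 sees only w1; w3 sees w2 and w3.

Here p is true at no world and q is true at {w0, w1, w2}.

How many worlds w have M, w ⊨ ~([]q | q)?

w0: []q | q is T. ✗
w1: []q | q is T. ✗
w2: []q | q is T. ✗
w3: []q | q is F. ✓
Satisfying worlds: {w3}.

1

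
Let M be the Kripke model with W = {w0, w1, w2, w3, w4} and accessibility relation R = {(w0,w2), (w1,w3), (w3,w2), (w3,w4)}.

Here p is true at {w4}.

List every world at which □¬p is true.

{w0, w1, w2, w4}

w0: successors {w2}; ¬p there: w2:T. ✓
w1: successors {w3}; ¬p there: w3:T. ✓
w2: no successors, so □¬p holds vacuously. ✓
w3: successors {w2, w4}; ¬p there: w2:T, w4:F. ✗
w4: no successors, so □¬p holds vacuously. ✓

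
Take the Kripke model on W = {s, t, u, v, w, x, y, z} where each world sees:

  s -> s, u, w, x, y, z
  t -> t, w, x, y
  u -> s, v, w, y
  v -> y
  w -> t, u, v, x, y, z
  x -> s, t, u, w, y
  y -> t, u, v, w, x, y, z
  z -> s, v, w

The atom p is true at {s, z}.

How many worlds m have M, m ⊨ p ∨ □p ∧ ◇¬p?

s: p is T, □p ∧ ◇¬p is F. ✓
t: p is F, □p ∧ ◇¬p is F. ✗
u: p is F, □p ∧ ◇¬p is F. ✗
v: p is F, □p ∧ ◇¬p is F. ✗
w: p is F, □p ∧ ◇¬p is F. ✗
x: p is F, □p ∧ ◇¬p is F. ✗
y: p is F, □p ∧ ◇¬p is F. ✗
z: p is T, □p ∧ ◇¬p is F. ✓
Satisfying worlds: {s, z}.

2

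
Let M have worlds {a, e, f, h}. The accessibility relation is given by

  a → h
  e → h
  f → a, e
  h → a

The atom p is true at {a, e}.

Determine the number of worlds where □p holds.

2

a: successors {h}; p there: h:F. ✗
e: successors {h}; p there: h:F. ✗
f: successors {a, e}; p there: a:T, e:T. ✓
h: successors {a}; p there: a:T. ✓
Satisfying worlds: {f, h}.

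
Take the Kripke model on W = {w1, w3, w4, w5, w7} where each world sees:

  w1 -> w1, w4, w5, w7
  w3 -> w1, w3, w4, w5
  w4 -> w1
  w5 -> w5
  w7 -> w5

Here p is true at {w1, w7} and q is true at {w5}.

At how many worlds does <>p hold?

w1: successors {w1, w4, w5, w7}; p there: w1:T, w4:F, w5:F, w7:T. ✓
w3: successors {w1, w3, w4, w5}; p there: w1:T, w3:F, w4:F, w5:F. ✓
w4: successors {w1}; p there: w1:T. ✓
w5: successors {w5}; p there: w5:F. ✗
w7: successors {w5}; p there: w5:F. ✗
Satisfying worlds: {w1, w3, w4}.

3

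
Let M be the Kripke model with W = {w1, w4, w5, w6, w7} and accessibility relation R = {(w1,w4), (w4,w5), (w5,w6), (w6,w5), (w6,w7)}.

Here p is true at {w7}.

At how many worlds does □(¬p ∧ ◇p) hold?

w1: successors {w4}; ¬p ∧ ◇p there: w4:F. ✗
w4: successors {w5}; ¬p ∧ ◇p there: w5:F. ✗
w5: successors {w6}; ¬p ∧ ◇p there: w6:T. ✓
w6: successors {w5, w7}; ¬p ∧ ◇p there: w5:F, w7:F. ✗
w7: no successors, so □(¬p ∧ ◇p) holds vacuously. ✓
Satisfying worlds: {w5, w7}.

2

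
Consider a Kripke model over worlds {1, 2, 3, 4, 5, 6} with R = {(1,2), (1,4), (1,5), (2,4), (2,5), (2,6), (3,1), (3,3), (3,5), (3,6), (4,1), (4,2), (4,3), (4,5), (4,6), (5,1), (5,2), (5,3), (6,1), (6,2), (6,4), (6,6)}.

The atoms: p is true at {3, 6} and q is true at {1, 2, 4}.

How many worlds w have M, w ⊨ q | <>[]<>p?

6

1: q is T, <>[]<>p is T. ✓
2: q is T, <>[]<>p is F. ✓
3: q is F, <>[]<>p is T. ✓
4: q is T, <>[]<>p is T. ✓
5: q is F, <>[]<>p is T. ✓
6: q is F, <>[]<>p is T. ✓
Satisfying worlds: {1, 2, 3, 4, 5, 6}.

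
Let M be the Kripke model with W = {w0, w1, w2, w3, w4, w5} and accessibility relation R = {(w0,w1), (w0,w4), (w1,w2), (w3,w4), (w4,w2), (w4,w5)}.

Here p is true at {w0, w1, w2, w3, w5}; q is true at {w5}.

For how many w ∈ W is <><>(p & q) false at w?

w0: successors {w1, w4}; <>(p & q) there: w1:F, w4:T. ✓
w1: successors {w2}; <>(p & q) there: w2:F. ✗
w2: no successors, so <><>(p & q) fails. ✗
w3: successors {w4}; <>(p & q) there: w4:T. ✓
w4: successors {w2, w5}; <>(p & q) there: w2:F, w5:F. ✗
w5: no successors, so <><>(p & q) fails. ✗
Satisfying worlds: {w0, w3}.
So <><>(p & q) fails at the other 4 worlds.

4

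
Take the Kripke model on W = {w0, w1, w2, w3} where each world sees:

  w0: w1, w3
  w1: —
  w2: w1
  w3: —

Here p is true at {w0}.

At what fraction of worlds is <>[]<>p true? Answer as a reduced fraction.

1/2

w0: successors {w1, w3}; []<>p there: w1:T, w3:T. ✓
w1: no successors, so <>[]<>p fails. ✗
w2: successors {w1}; []<>p there: w1:T. ✓
w3: no successors, so <>[]<>p fails. ✗
That's 2 of 4 worlds, so 2/4 = 1/2.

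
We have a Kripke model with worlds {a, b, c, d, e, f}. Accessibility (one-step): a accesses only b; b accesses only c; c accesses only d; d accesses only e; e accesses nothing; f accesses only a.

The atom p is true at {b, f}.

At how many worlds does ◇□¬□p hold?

a: successors {b}; □¬□p there: b:T. ✓
b: successors {c}; □¬□p there: c:T. ✓
c: successors {d}; □¬□p there: d:F. ✗
d: successors {e}; □¬□p there: e:T. ✓
e: no successors, so ◇□¬□p fails. ✗
f: successors {a}; □¬□p there: a:T. ✓
Satisfying worlds: {a, b, d, f}.

4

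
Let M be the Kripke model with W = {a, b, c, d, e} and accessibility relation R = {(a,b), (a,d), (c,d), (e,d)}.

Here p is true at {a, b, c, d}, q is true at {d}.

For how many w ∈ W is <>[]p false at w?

a: successors {b, d}; []p there: b:T, d:T. ✓
b: no successors, so <>[]p fails. ✗
c: successors {d}; []p there: d:T. ✓
d: no successors, so <>[]p fails. ✗
e: successors {d}; []p there: d:T. ✓
Satisfying worlds: {a, c, e}.
So <>[]p fails at the other 2 worlds.

2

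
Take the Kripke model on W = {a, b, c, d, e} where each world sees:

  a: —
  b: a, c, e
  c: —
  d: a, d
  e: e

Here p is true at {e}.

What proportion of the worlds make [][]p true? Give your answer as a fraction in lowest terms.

a: no successors, so [][]p holds vacuously. ✓
b: successors {a, c, e}; []p there: a:T, c:T, e:T. ✓
c: no successors, so [][]p holds vacuously. ✓
d: successors {a, d}; []p there: a:T, d:F. ✗
e: successors {e}; []p there: e:T. ✓
That's 4 of 5 worlds, so 4/5.

4/5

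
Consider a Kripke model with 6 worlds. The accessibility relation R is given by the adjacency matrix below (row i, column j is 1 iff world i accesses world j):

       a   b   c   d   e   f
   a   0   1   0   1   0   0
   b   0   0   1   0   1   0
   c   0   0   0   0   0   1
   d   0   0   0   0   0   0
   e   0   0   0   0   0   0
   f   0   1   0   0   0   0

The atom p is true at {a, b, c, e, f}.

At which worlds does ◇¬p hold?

{a}

a: successors {b, d}; ¬p there: b:F, d:T. ✓
b: successors {c, e}; ¬p there: c:F, e:F. ✗
c: successors {f}; ¬p there: f:F. ✗
d: no successors, so ◇¬p fails. ✗
e: no successors, so ◇¬p fails. ✗
f: successors {b}; ¬p there: b:F. ✗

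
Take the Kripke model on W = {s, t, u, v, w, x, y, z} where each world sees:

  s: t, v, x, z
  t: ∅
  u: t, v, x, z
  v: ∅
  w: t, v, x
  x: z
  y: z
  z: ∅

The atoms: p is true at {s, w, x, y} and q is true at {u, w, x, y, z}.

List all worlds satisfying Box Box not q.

s: successors {t, v, x, z}; Box not q there: t:T, v:T, x:F, z:T. ✗
t: no successors, so Box Box not q holds vacuously. ✓
u: successors {t, v, x, z}; Box not q there: t:T, v:T, x:F, z:T. ✗
v: no successors, so Box Box not q holds vacuously. ✓
w: successors {t, v, x}; Box not q there: t:T, v:T, x:F. ✗
x: successors {z}; Box not q there: z:T. ✓
y: successors {z}; Box not q there: z:T. ✓
z: no successors, so Box Box not q holds vacuously. ✓

{t, v, x, y, z}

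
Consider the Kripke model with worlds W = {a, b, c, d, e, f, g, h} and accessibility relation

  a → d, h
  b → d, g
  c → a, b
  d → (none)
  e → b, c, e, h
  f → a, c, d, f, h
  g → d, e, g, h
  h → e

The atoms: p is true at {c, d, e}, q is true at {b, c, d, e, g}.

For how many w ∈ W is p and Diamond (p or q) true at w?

a: p is F, Diamond (p or q) is T. ✗
b: p is F, Diamond (p or q) is T. ✗
c: p is T, Diamond (p or q) is T. ✓
d: p is T, Diamond (p or q) is F. ✗
e: p is T, Diamond (p or q) is T. ✓
f: p is F, Diamond (p or q) is T. ✗
g: p is F, Diamond (p or q) is T. ✗
h: p is F, Diamond (p or q) is T. ✗
Satisfying worlds: {c, e}.

2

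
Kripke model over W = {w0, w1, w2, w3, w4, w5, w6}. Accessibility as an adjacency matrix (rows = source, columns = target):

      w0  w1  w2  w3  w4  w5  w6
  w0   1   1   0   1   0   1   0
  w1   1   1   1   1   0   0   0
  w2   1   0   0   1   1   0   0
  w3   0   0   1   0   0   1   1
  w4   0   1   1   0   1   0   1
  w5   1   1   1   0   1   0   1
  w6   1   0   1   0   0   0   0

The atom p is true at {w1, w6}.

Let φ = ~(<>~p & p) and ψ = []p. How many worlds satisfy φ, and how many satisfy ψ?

For ~(<>~p & p):
w0: <>~p & p is F. ✓
w1: <>~p & p is T. ✗
w2: <>~p & p is F. ✓
w3: <>~p & p is F. ✓
w4: <>~p & p is F. ✓
w5: <>~p & p is F. ✓
w6: <>~p & p is T. ✗
— 5 worlds.
For []p:
w0: successors {w0, w1, w3, w5}; p there: w0:F, w1:T, w3:F, w5:F. ✗
w1: successors {w0, w1, w2, w3}; p there: w0:F, w1:T, w2:F, w3:F. ✗
w2: successors {w0, w3, w4}; p there: w0:F, w3:F, w4:F. ✗
w3: successors {w2, w5, w6}; p there: w2:F, w5:F, w6:T. ✗
w4: successors {w1, w2, w4, w6}; p there: w1:T, w2:F, w4:F, w6:T. ✗
w5: successors {w0, w1, w2, w4, w6}; p there: w0:F, w1:T, w2:F, w4:F, w6:T. ✗
w6: successors {w0, w2}; p there: w0:F, w2:F. ✗
— 0 worlds.

5 and 0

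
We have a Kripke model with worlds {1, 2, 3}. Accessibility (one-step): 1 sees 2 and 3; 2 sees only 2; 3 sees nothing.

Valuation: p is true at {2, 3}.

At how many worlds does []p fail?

1: successors {2, 3}; p there: 2:T, 3:T. ✓
2: successors {2}; p there: 2:T. ✓
3: no successors, so []p holds vacuously. ✓
Satisfying worlds: {1, 2, 3}.
So []p fails at the other 0 worlds.

0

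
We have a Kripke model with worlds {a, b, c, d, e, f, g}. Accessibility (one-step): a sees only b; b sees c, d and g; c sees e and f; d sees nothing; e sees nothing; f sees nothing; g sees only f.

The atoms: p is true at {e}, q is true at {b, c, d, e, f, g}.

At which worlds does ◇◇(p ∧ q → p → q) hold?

{a, b}

a: successors {b}; ◇(p ∧ q → p → q) there: b:T. ✓
b: successors {c, d, g}; ◇(p ∧ q → p → q) there: c:T, d:F, g:T. ✓
c: successors {e, f}; ◇(p ∧ q → p → q) there: e:F, f:F. ✗
d: no successors, so ◇◇(p ∧ q → p → q) fails. ✗
e: no successors, so ◇◇(p ∧ q → p → q) fails. ✗
f: no successors, so ◇◇(p ∧ q → p → q) fails. ✗
g: successors {f}; ◇(p ∧ q → p → q) there: f:F. ✗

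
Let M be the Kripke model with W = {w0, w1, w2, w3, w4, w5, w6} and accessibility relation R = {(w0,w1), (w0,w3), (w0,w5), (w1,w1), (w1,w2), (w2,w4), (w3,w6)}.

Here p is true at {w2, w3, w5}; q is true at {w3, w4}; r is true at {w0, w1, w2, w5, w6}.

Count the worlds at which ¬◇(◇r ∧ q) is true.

w0: ◇(◇r ∧ q) is T. ✗
w1: ◇(◇r ∧ q) is F. ✓
w2: ◇(◇r ∧ q) is F. ✓
w3: ◇(◇r ∧ q) is F. ✓
w4: ◇(◇r ∧ q) is F. ✓
w5: ◇(◇r ∧ q) is F. ✓
w6: ◇(◇r ∧ q) is F. ✓
Satisfying worlds: {w1, w2, w3, w4, w5, w6}.

6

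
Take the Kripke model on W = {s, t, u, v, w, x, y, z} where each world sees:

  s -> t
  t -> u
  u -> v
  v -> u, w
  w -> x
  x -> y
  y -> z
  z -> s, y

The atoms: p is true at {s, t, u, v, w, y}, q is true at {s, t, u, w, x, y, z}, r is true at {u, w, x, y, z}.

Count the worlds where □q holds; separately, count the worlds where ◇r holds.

7 and 6

For □q:
s: successors {t}; q there: t:T. ✓
t: successors {u}; q there: u:T. ✓
u: successors {v}; q there: v:F. ✗
v: successors {u, w}; q there: u:T, w:T. ✓
w: successors {x}; q there: x:T. ✓
x: successors {y}; q there: y:T. ✓
y: successors {z}; q there: z:T. ✓
z: successors {s, y}; q there: s:T, y:T. ✓
— 7 worlds.
For ◇r:
s: successors {t}; r there: t:F. ✗
t: successors {u}; r there: u:T. ✓
u: successors {v}; r there: v:F. ✗
v: successors {u, w}; r there: u:T, w:T. ✓
w: successors {x}; r there: x:T. ✓
x: successors {y}; r there: y:T. ✓
y: successors {z}; r there: z:T. ✓
z: successors {s, y}; r there: s:F, y:T. ✓
— 6 worlds.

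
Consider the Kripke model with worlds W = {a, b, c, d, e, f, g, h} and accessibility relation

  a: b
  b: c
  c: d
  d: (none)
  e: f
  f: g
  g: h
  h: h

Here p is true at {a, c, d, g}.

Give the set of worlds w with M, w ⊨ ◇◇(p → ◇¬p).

a: successors {b}; ◇(p → ◇¬p) there: b:F. ✗
b: successors {c}; ◇(p → ◇¬p) there: c:F. ✗
c: successors {d}; ◇(p → ◇¬p) there: d:F. ✗
d: no successors, so ◇◇(p → ◇¬p) fails. ✗
e: successors {f}; ◇(p → ◇¬p) there: f:T. ✓
f: successors {g}; ◇(p → ◇¬p) there: g:T. ✓
g: successors {h}; ◇(p → ◇¬p) there: h:T. ✓
h: successors {h}; ◇(p → ◇¬p) there: h:T. ✓

{e, f, g, h}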